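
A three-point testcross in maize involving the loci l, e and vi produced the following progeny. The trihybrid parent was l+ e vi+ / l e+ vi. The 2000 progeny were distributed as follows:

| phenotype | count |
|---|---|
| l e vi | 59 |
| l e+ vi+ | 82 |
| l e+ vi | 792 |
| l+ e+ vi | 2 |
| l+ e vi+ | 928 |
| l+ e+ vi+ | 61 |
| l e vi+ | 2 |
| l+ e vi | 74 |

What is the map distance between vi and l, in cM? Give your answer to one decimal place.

The two rarest classes, l e vi+ and l+ e+ vi, are the double crossovers. Comparing them with the parentals, only the l allele has switched, so l is the middle locus and the order is vi – l – e.
Crossovers in the vi–l interval produce the single-crossover classes l+ e vi and l e+ vi+ (74 + 82 = 156) plus the double crossovers (4).
RF(vi–l) = (156 + 4) / 2000 = 160/2000 = 0.0800 → 8.0 cM.

8.0 cM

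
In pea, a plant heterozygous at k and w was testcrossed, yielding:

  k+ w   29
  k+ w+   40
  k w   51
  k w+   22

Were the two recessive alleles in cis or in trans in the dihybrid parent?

cis

The two most frequent classes are k+ w+ (40) and k w (51); these are the parental (non-recombinant) types.
So the F1 carried k+ w+ on one chromosome and k w on the other — the recessive alleles are on the same chromosome (cis / coupling).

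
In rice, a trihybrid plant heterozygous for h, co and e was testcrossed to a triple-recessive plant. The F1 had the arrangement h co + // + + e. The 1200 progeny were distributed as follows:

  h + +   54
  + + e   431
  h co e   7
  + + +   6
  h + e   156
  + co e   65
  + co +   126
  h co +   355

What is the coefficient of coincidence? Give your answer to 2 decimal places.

The two rarest classes, h co e and + + +, are the double crossovers. Comparing them with the parentals, only the e allele has switched, so e is the middle locus and the order is co – e – h.
co–e: (119 + 13)/1200 = 0.1100; e–h: (282 + 13)/1200 = 0.2458.
Expected DCO frequency = 0.1100 × 0.2458 ≈ 0.02704; observed = 13/1200 ≈ 0.01083.
Coefficient of coincidence = 0.01083/0.02704 ≈ 0.40.

0.40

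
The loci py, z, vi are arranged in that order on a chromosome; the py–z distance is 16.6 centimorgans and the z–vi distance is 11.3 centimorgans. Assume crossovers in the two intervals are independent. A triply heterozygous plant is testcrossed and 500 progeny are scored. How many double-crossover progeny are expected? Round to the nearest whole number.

Map distances give recombination frequencies of 0.166 and 0.113 for the two intervals.
With no interference, expected double-crossover frequency = 0.166 × 0.113 = 0.01876.
Expected number = 0.01876 × 500 = 9.38 ≈ 9.

9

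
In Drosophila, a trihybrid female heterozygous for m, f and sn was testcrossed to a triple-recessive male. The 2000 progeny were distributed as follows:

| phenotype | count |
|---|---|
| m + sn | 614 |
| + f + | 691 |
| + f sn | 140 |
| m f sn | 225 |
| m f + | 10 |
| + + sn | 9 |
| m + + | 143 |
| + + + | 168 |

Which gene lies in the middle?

The two most frequent reciprocal classes, m + sn and + f +, are the parental types, so the F1 was m + sn / + f +.
The two rarest classes, + + sn and m f +, are the double crossovers. Comparing them with the parentals, only the m allele has switched, so m is the middle locus and the order is sn – m – f.

m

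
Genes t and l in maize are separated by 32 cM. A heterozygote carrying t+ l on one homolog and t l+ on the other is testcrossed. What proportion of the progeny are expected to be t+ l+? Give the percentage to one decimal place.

16.0%

A map distance of 32 cM corresponds to a recombination frequency of 0.320.
The F1 is t+ l / t l+, so t+ l+ is a recombinant gamete class with expected frequency r/2 = 0.320/2 = 0.1600.
That is 0.1600 = 16.0% of the progeny.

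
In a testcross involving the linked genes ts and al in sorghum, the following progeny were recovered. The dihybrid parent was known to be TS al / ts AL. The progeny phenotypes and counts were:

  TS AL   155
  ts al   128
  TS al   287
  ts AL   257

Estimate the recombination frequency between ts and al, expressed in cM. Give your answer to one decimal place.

The recombinant classes are TS AL and ts al: 155 + 128 = 283.
Recombination frequency = 283/827 = 0.3422 ≈ 34.2%, i.e. 34.2 cM.

34.2 cM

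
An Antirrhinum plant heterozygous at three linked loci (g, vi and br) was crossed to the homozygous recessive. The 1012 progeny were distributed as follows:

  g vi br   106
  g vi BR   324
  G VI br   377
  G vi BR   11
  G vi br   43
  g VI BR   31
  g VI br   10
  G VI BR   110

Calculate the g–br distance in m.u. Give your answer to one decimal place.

The two most frequent reciprocal classes, G VI br and g vi BR, are the parental types, so the F1 was G VI br / g vi BR.
The two rarest classes, g VI br and G vi BR, are the double crossovers. Comparing them with the parentals, only the g allele has switched, so g is the middle locus and the order is br – g – vi.
Crossovers in the br–g interval produce the single-crossover classes G VI BR and g vi br (110 + 106 = 216) plus the double crossovers (21).
RF(br–g) = (216 + 21) / 1012 = 237/1012 = 0.2342 → 23.4 m.u.

23.4 m.u.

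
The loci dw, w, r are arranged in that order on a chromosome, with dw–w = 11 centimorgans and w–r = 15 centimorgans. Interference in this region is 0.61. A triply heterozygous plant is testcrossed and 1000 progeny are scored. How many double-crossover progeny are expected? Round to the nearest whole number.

6

Map distances give recombination frequencies of 0.110 and 0.150 for the two intervals.
With interference 0.61 (so coincidence = 0.39), expected double-crossover frequency = 0.110 × 0.150 × 0.39 = 0.00644.
Expected number = 0.00644 × 1000 = 6.44 ≈ 6.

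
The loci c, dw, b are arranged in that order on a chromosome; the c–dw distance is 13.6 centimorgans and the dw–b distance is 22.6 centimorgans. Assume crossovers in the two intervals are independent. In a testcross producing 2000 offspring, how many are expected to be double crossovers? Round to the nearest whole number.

Map distances give recombination frequencies of 0.136 and 0.226 for the two intervals.
With no interference, expected double-crossover frequency = 0.136 × 0.226 = 0.03074.
Expected number = 0.03074 × 2000 = 61.47 ≈ 61.

61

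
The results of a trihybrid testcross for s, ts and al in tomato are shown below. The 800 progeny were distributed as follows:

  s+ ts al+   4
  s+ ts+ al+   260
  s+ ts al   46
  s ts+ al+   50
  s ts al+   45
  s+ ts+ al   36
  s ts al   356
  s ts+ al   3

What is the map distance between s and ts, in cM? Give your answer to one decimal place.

12.9 cM

The two most frequent reciprocal classes, s ts al and s+ ts+ al+, are the parental types, so the F1 was s ts al / s+ ts+ al+.
The two rarest classes, s ts+ al and s+ ts al+, are the double crossovers. Comparing them with the parentals, only the ts allele has switched, so ts is the middle locus and the order is s – ts – al.
Crossovers in the s–ts interval produce the single-crossover classes s+ ts al and s ts+ al+ (46 + 50 = 96) plus the double crossovers (7).
RF(s–ts) = (96 + 7) / 800 = 103/800 = 0.1288 → 12.9 cM.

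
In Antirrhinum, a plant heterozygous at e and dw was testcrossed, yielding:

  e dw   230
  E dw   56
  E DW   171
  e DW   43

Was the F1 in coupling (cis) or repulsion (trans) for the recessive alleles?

cis

The two most frequent classes are E DW (171) and e dw (230); these are the parental (non-recombinant) types.
So the F1 carried E DW on one chromosome and e dw on the other — the recessive alleles are on the same chromosome (cis / coupling).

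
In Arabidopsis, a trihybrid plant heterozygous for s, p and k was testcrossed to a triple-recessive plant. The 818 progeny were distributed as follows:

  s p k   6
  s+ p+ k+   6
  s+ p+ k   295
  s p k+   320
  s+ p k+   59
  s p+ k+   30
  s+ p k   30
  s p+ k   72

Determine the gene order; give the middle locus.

The two most frequent reciprocal classes, s p k+ and s+ p+ k, are the parental types, so the F1 was s p k+ / s+ p+ k.
The two rarest classes, s p k and s+ p+ k+, are the double crossovers. Comparing them with the parentals, only the k allele has switched, so k is the middle locus and the order is s – k – p.

k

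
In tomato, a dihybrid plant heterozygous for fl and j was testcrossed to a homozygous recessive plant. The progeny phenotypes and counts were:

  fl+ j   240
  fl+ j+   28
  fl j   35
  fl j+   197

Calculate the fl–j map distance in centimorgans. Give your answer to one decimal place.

12.6 centimorgans

The two most frequent classes, fl+ j (240) and fl j+ (197), are the parental types, so the F1 was fl+ j / fl j+.
The recombinant classes are fl+ j+ and fl j: 28 + 35 = 63.
Recombination frequency = 63/500 = 0.1260 ≈ 12.6%, i.e. 12.6 centimorgans.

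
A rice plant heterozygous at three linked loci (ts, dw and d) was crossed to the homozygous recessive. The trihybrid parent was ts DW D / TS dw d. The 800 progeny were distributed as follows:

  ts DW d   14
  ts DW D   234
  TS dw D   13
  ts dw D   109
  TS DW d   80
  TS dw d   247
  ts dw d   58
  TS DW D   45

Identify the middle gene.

The two rarest classes, ts DW d and TS dw D, are the double crossovers. Comparing them with the parentals, only the d allele has switched, so d is the middle locus and the order is ts – d – dw.

d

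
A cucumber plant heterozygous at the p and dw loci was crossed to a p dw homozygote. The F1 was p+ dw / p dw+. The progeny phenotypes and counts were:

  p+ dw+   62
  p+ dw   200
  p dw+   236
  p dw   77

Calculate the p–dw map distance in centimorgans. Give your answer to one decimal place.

The recombinant classes are p+ dw+ and p dw: 62 + 77 = 139.
Recombination frequency = 139/575 = 0.2417 ≈ 24.2%, i.e. 24.2 centimorgans.

24.2 centimorgans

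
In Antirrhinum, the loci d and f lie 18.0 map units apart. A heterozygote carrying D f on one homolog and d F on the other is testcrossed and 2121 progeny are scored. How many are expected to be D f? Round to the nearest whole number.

A map distance of 18.0 map units corresponds to a recombination frequency of 0.180.
The F1 is D f / d F, so D f is a parental gamete class with expected frequency (1 − r)/2 = 0.820/2 = 0.4100.
Expected number = 0.4100 × 2121 = 869.61 ≈ 870.

870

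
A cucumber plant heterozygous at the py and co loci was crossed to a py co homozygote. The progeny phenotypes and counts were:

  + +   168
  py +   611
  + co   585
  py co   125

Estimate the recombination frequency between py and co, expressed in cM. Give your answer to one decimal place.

19.7 cM

The two most frequent classes, + co (585) and py + (611), are the parental types, so the F1 was + co / py +.
The recombinant classes are + + and py co: 168 + 125 = 293.
Recombination frequency = 293/1489 = 0.1968 ≈ 19.7%, i.e. 19.7 cM.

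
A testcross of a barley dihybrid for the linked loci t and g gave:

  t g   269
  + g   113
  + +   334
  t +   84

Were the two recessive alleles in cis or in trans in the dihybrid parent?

The two most frequent classes are + + (334) and t g (269); these are the parental (non-recombinant) types.
So the F1 carried + + on one chromosome and t g on the other — the recessive alleles are on the same chromosome (cis / coupling).

cis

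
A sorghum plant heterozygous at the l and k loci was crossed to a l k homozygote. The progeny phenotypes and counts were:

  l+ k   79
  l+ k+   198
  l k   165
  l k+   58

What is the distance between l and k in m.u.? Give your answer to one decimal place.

27.4 m.u.

The two most frequent classes, l+ k+ (198) and l k (165), are the parental types, so the F1 was l+ k+ / l k.
The recombinant classes are l+ k and l k+: 79 + 58 = 137.
Recombination frequency = 137/500 = 0.2740 ≈ 27.4%, i.e. 27.4 m.u.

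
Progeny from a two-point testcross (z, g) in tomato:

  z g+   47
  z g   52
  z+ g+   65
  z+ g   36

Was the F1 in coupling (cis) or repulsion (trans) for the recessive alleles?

cis

The two most frequent classes are z+ g+ (65) and z g (52); these are the parental (non-recombinant) types.
So the F1 carried z+ g+ on one chromosome and z g on the other — the recessive alleles are on the same chromosome (cis / coupling).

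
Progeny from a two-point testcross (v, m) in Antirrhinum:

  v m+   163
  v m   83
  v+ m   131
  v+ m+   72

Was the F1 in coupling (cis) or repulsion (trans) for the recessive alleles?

The two most frequent classes are v+ m (131) and v m+ (163); these are the parental (non-recombinant) types.
So the F1 carried v+ m on one chromosome and v m+ on the other — the recessive alleles are on opposite chromosomes (trans / repulsion).

trans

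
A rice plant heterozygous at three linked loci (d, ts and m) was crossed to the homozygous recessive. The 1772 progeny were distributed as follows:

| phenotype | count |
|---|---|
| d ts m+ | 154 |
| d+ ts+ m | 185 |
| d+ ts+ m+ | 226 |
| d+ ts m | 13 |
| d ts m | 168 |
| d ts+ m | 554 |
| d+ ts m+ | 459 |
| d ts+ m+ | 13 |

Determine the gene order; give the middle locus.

The two most frequent reciprocal classes, d ts+ m and d+ ts m+, are the parental types, so the F1 was d ts+ m / d+ ts m+.
The two rarest classes, d ts+ m+ and d+ ts m, are the double crossovers. Comparing them with the parentals, only the m allele has switched, so m is the middle locus and the order is d – m – ts.

m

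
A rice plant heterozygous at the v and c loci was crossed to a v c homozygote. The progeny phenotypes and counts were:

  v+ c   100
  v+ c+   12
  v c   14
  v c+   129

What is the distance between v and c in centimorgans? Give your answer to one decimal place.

The two most frequent classes, v+ c (100) and v c+ (129), are the parental types, so the F1 was v+ c / v c+.
The recombinant classes are v+ c+ and v c: 12 + 14 = 26.
Recombination frequency = 26/255 = 0.1020 ≈ 10.2%, i.e. 10.2 centimorgans.

10.2 centimorgans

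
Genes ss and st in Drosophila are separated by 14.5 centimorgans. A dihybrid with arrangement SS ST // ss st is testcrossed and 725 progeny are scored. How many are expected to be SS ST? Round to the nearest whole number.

A map distance of 14.5 centimorgans corresponds to a recombination frequency of 0.145.
The F1 is SS ST / ss st, so SS ST is a parental gamete class with expected frequency (1 − r)/2 = 0.855/2 = 0.4275.
Expected number = 0.4275 × 725 = 309.94 ≈ 310.

310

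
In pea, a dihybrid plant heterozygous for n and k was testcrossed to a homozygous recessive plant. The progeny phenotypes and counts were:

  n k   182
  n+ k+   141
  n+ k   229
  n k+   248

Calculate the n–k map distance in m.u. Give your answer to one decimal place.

40.4 m.u.

The two most frequent classes, n+ k (229) and n k+ (248), are the parental types, so the F1 was n+ k / n k+.
The recombinant classes are n+ k+ and n k: 141 + 182 = 323.
Recombination frequency = 323/800 = 0.4037 ≈ 40.4%, i.e. 40.4 m.u.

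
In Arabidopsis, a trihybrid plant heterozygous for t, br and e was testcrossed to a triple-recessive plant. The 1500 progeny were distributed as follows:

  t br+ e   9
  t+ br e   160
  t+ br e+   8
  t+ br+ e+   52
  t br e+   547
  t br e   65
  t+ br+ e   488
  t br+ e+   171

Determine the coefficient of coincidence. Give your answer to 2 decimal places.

The two most frequent reciprocal classes, t+ br+ e and t br e+, are the parental types, so the F1 was t+ br+ e / t br e+.
The two rarest classes, t br+ e and t+ br e+, are the double crossovers. Comparing them with the parentals, only the t allele has switched, so t is the middle locus and the order is e – t – br.
e–t: (117 + 17)/1500 = 0.0893; t–br: (331 + 17)/1500 = 0.2320.
Expected DCO frequency = 0.0893 × 0.2320 ≈ 0.02072; observed = 17/1500 ≈ 0.01133.
Coefficient of coincidence = 0.01133/0.02072 ≈ 0.55.

0.55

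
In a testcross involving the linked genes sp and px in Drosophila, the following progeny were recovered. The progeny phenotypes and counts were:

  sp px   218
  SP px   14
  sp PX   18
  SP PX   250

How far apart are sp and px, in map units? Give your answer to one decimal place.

The two most frequent classes, SP PX (250) and sp px (218), are the parental types, so the F1 was SP PX / sp px.
The recombinant classes are SP px and sp PX: 14 + 18 = 32.
Recombination frequency = 32/500 = 0.0640 ≈ 6.4%, i.e. 6.4 map units.

6.4 map units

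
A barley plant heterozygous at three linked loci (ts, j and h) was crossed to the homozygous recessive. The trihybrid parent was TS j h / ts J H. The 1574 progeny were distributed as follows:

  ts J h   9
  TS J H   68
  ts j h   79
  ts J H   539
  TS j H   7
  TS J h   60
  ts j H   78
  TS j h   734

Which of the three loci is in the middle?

The two rarest classes, TS j H and ts J h, are the double crossovers. Comparing them with the parentals, only the h allele has switched, so h is the middle locus and the order is ts – h – j.

h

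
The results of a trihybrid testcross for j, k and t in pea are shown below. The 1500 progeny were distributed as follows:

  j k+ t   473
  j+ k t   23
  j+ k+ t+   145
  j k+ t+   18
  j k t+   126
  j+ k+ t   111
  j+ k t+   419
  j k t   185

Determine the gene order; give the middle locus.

t

The two most frequent reciprocal classes, j+ k t+ and j k+ t, are the parental types, so the F1 was j+ k t+ / j k+ t.
The two rarest classes, j+ k t and j k+ t+, are the double crossovers. Comparing them with the parentals, only the t allele has switched, so t is the middle locus and the order is k – t – j.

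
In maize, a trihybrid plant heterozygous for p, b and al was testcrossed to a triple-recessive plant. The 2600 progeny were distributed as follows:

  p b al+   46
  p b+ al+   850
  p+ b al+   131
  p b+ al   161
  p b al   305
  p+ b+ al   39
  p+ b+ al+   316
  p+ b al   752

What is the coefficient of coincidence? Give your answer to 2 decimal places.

The two most frequent reciprocal classes, p b+ al+ and p+ b al, are the parental types, so the F1 was p b+ al+ / p+ b al.
The two rarest classes, p b al+ and p+ b+ al, are the double crossovers. Comparing them with the parentals, only the b allele has switched, so b is the middle locus and the order is p – b – al.
p–b: (621 + 85)/2600 = 0.2715; b–al: (292 + 85)/2600 = 0.1450.
Expected DCO frequency = 0.2715 × 0.1450 ≈ 0.03937; observed = 85/2600 ≈ 0.03269.
Coefficient of coincidence = 0.03269/0.03937 ≈ 0.83.

0.83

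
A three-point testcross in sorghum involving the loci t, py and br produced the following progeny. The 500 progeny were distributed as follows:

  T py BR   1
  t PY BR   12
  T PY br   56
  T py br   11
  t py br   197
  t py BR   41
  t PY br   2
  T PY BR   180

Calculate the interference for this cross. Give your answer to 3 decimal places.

0.423

The two most frequent reciprocal classes, t py br and T PY BR, are the parental types, so the F1 was t py br / T PY BR.
The two rarest classes, t PY br and T py BR, are the double crossovers. Comparing them with the parentals, only the py allele has switched, so py is the middle locus and the order is t – py – br.
t–py: (23 + 3)/500 = 0.0520; py–br: (97 + 3)/500 = 0.2000.
Expected DCO frequency = 0.0520 × 0.2000 ≈ 0.01040; observed = 3/500 ≈ 0.00600.
Coefficient of coincidence = 0.00600/0.01040 ≈ 0.577; interference = 1 − 0.577 = 0.423.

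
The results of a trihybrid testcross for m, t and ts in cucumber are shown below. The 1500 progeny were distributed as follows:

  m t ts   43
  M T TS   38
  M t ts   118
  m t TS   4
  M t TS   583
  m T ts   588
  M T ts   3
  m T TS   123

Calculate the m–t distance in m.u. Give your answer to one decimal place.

5.9 m.u.

The two most frequent reciprocal classes, m T ts and M t TS, are the parental types, so the F1 was m T ts / M t TS.
The two rarest classes, M T ts and m t TS, are the double crossovers. Comparing them with the parentals, only the m allele has switched, so m is the middle locus and the order is ts – m – t.
Crossovers in the m–t interval produce the single-crossover classes m t ts and M T TS (43 + 38 = 81) plus the double crossovers (7).
RF(m–t) = (81 + 7) / 1500 = 88/1500 = 0.0587 → 5.9 m.u.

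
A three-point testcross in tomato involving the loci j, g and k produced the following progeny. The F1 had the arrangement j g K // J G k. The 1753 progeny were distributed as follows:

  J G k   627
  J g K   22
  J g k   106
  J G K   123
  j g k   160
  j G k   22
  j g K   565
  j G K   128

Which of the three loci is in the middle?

The two rarest classes, J g K and j G k, are the double crossovers. Comparing them with the parentals, only the j allele has switched, so j is the middle locus and the order is g – j – k.

j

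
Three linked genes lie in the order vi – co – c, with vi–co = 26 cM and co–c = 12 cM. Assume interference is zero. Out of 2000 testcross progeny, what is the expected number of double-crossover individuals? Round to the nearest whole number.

62

Map distances give recombination frequencies of 0.260 and 0.120 for the two intervals.
With no interference, expected double-crossover frequency = 0.260 × 0.120 = 0.03120.
Expected number = 0.03120 × 2000 = 62.40 ≈ 62.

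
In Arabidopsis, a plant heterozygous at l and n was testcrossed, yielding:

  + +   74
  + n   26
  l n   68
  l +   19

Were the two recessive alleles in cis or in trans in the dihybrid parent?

cis

The two most frequent classes are + + (74) and l n (68); these are the parental (non-recombinant) types.
So the F1 carried + + on one chromosome and l n on the other — the recessive alleles are on the same chromosome (cis / coupling).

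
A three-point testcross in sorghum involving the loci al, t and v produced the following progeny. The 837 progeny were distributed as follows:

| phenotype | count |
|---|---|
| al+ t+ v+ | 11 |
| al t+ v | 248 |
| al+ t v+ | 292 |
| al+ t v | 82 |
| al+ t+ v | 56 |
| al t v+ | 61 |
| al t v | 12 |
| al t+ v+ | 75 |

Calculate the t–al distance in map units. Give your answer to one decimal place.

16.7 map units

The two most frequent reciprocal classes, al+ t v+ and al t+ v, are the parental types, so the F1 was al+ t v+ / al t+ v.
The two rarest classes, al+ t+ v+ and al t v, are the double crossovers. Comparing them with the parentals, only the t allele has switched, so t is the middle locus and the order is v – t – al.
Crossovers in the t–al interval produce the single-crossover classes al t v+ and al+ t+ v (61 + 56 = 117) plus the double crossovers (23).
RF(t–al) = (117 + 23) / 837 = 140/837 = 0.1673 → 16.7 map units.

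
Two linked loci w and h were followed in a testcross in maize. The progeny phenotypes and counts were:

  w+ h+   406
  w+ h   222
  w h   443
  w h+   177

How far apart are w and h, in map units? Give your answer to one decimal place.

The two most frequent classes, w+ h+ (406) and w h (443), are the parental types, so the F1 was w+ h+ / w h.
The recombinant classes are w+ h and w h+: 222 + 177 = 399.
Recombination frequency = 399/1248 = 0.3197 ≈ 32.0%, i.e. 32.0 map units.

32.0 map units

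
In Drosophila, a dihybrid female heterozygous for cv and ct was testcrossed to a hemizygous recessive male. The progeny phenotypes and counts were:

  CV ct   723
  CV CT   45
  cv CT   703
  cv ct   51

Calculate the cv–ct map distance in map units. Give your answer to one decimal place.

The two most frequent classes, CV ct (723) and cv CT (703), are the parental types, so the F1 was CV ct / cv CT.
The recombinant classes are CV CT and cv ct: 45 + 51 = 96.
Recombination frequency = 96/1522 = 0.0631 ≈ 6.3%, i.e. 6.3 map units.

6.3 map units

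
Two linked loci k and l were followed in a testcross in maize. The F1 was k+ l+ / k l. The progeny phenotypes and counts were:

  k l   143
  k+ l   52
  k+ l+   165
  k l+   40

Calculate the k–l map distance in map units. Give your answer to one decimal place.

23.0 map units

The recombinant classes are k+ l and k l+: 52 + 40 = 92.
Recombination frequency = 92/400 = 0.2300 ≈ 23.0%, i.e. 23.0 map units.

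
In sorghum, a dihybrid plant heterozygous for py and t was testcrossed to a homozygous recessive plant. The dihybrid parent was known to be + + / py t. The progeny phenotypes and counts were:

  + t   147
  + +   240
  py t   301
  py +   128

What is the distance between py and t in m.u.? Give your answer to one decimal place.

The recombinant classes are + t and py +: 147 + 128 = 275.
Recombination frequency = 275/816 = 0.3370 ≈ 33.7%, i.e. 33.7 m.u.

33.7 m.u.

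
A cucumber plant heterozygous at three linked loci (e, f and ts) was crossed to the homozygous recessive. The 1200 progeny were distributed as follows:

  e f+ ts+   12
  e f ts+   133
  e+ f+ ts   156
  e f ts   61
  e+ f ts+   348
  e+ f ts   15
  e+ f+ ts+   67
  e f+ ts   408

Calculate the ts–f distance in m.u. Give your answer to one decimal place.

12.9 m.u.

The two most frequent reciprocal classes, e f+ ts and e+ f ts+, are the parental types, so the F1 was e f+ ts / e+ f ts+.
The two rarest classes, e f+ ts+ and e+ f ts, are the double crossovers. Comparing them with the parentals, only the ts allele has switched, so ts is the middle locus and the order is e – ts – f.
Crossovers in the ts–f interval produce the single-crossover classes e f ts and e+ f+ ts+ (61 + 67 = 128) plus the double crossovers (27).
RF(ts–f) = (128 + 27) / 1200 = 155/1200 = 0.1292 → 12.9 m.u.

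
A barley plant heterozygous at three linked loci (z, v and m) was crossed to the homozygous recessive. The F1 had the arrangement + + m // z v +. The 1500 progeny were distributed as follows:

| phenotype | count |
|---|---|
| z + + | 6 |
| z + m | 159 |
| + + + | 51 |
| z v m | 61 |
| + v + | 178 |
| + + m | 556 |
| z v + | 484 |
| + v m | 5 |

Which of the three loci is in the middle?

v

The two rarest classes, + v m and z + +, are the double crossovers. Comparing them with the parentals, only the v allele has switched, so v is the middle locus and the order is z – v – m.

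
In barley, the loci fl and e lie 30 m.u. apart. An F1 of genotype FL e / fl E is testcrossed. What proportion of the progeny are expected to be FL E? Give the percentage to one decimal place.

15.0%

A map distance of 30 m.u. corresponds to a recombination frequency of 0.300.
The F1 is FL e / fl E, so FL E is a recombinant gamete class with expected frequency r/2 = 0.300/2 = 0.1500.
That is 0.1500 = 15.0% of the progeny.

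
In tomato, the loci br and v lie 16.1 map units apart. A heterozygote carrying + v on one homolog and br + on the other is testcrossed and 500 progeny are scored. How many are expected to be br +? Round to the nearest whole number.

A map distance of 16.1 map units corresponds to a recombination frequency of 0.161.
The F1 is + v / br +, so br + is a parental gamete class with expected frequency (1 − r)/2 = 0.839/2 = 0.4195.
Expected number = 0.4195 × 500 = 209.75 ≈ 210.

210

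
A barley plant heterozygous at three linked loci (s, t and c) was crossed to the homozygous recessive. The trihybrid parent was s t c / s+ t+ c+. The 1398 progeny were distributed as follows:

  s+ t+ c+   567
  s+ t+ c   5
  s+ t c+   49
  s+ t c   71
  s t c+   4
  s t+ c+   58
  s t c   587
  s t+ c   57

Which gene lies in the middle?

c

The two rarest classes, s t c+ and s+ t+ c, are the double crossovers. Comparing them with the parentals, only the c allele has switched, so c is the middle locus and the order is s – c – t.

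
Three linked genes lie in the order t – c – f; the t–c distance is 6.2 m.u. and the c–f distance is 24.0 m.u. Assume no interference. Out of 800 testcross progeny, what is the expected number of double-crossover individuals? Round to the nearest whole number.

12

Map distances give recombination frequencies of 0.062 and 0.240 for the two intervals.
With no interference, expected double-crossover frequency = 0.062 × 0.240 = 0.01488.
Expected number = 0.01488 × 800 = 11.90 ≈ 12.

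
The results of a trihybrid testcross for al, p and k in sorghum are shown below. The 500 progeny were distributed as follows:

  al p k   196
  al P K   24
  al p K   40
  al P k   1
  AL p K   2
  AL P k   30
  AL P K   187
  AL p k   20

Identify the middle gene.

p

The two most frequent reciprocal classes, al p k and AL P K, are the parental types, so the F1 was al p k / AL P K.
The two rarest classes, al P k and AL p K, are the double crossovers. Comparing them with the parentals, only the p allele has switched, so p is the middle locus and the order is k – p – al.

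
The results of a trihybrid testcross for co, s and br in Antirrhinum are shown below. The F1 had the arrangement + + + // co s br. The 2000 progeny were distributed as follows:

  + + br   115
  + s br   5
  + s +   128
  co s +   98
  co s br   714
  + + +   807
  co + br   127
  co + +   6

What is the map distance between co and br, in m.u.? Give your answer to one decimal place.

11.2 m.u.

The two rarest classes, co + + and + s br, are the double crossovers. Comparing them with the parentals, only the co allele has switched, so co is the middle locus and the order is br – co – s.
Crossovers in the br–co interval produce the single-crossover classes + + br and co s + (115 + 98 = 213) plus the double crossovers (11).
RF(br–co) = (213 + 11) / 2000 = 224/2000 = 0.1120 → 11.2 m.u.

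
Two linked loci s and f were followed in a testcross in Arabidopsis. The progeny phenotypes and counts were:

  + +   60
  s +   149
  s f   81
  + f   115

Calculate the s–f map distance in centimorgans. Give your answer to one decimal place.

The two most frequent classes, + f (115) and s + (149), are the parental types, so the F1 was + f / s +.
The recombinant classes are + + and s f: 60 + 81 = 141.
Recombination frequency = 141/405 = 0.3481 ≈ 34.8%, i.e. 34.8 centimorgans.

34.8 centimorgans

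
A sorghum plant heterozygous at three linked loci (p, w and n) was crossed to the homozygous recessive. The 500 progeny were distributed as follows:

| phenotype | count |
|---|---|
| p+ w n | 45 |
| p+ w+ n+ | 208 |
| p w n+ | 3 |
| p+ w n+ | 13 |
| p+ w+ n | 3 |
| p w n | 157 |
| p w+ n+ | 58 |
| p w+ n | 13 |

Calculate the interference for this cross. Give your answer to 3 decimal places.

The two most frequent reciprocal classes, p+ w+ n+ and p w n, are the parental types, so the F1 was p+ w+ n+ / p w n.
The two rarest classes, p+ w+ n and p w n+, are the double crossovers. Comparing them with the parentals, only the n allele has switched, so n is the middle locus and the order is w – n – p.
w–n: (26 + 6)/500 = 0.0640; n–p: (103 + 6)/500 = 0.2180.
Expected DCO frequency = 0.0640 × 0.2180 ≈ 0.01395; observed = 6/500 ≈ 0.01200.
Coefficient of coincidence = 0.01200/0.01395 ≈ 0.860; interference = 1 − 0.860 = 0.140.

0.140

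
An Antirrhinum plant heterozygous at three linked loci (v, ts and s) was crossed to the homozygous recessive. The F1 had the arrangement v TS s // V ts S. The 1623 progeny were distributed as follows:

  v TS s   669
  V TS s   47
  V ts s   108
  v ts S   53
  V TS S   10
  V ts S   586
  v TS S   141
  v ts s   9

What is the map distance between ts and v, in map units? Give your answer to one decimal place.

The two rarest classes, v ts s and V TS S, are the double crossovers. Comparing them with the parentals, only the ts allele has switched, so ts is the middle locus and the order is s – ts – v.
Crossovers in the ts–v interval produce the single-crossover classes V TS s and v ts S (47 + 53 = 100) plus the double crossovers (19).
RF(ts–v) = (100 + 19) / 1623 = 119/1623 = 0.0733 → 7.3 map units.

7.3 map units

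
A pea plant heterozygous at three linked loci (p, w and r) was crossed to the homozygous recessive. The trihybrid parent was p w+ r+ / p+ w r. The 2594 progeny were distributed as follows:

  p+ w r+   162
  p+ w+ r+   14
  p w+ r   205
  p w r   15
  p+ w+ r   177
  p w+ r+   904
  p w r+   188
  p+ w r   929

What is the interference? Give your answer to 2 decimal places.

0.52

The two rarest classes, p+ w+ r+ and p w r, are the double crossovers. Comparing them with the parentals, only the p allele has switched, so p is the middle locus and the order is w – p – r.
w–p: (365 + 29)/2594 = 0.1519; p–r: (367 + 29)/2594 = 0.1527.
Expected DCO frequency = 0.1519 × 0.1527 ≈ 0.02320; observed = 29/2594 ≈ 0.01118.
Coefficient of coincidence = 0.01118/0.02320 ≈ 0.48; interference = 1 − 0.48 = 0.52.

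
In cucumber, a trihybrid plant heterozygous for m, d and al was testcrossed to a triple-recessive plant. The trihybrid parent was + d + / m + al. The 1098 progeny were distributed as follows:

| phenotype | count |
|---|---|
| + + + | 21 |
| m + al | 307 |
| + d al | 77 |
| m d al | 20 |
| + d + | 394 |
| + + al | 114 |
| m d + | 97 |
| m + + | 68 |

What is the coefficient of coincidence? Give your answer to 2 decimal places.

0.96

The two rarest classes, + + + and m d al, are the double crossovers. Comparing them with the parentals, only the d allele has switched, so d is the middle locus and the order is al – d – m.
al–d: (145 + 41)/1098 = 0.1694; d–m: (211 + 41)/1098 = 0.2295.
Expected DCO frequency = 0.1694 × 0.2295 ≈ 0.03888; observed = 41/1098 ≈ 0.03734.
Coefficient of coincidence = 0.03734/0.03888 ≈ 0.96.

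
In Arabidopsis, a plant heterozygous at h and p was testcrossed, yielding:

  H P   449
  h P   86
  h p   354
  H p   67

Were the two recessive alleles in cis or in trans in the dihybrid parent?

The two most frequent classes are H P (449) and h p (354); these are the parental (non-recombinant) types.
So the F1 carried H P on one chromosome and h p on the other — the recessive alleles are on the same chromosome (cis / coupling).

cis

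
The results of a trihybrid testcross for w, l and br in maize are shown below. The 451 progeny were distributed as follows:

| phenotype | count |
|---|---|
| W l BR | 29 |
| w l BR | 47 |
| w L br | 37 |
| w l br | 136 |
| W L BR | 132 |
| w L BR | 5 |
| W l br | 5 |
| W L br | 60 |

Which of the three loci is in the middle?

w

The two most frequent reciprocal classes, W L BR and w l br, are the parental types, so the F1 was W L BR / w l br.
The two rarest classes, w L BR and W l br, are the double crossovers. Comparing them with the parentals, only the w allele has switched, so w is the middle locus and the order is l – w – br.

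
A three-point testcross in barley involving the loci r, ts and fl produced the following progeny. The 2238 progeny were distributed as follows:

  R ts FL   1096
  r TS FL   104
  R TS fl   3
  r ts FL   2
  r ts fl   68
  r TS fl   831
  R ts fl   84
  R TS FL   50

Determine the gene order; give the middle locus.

r

The two most frequent reciprocal classes, r TS fl and R ts FL, are the parental types, so the F1 was r TS fl / R ts FL.
The two rarest classes, R TS fl and r ts FL, are the double crossovers. Comparing them with the parentals, only the r allele has switched, so r is the middle locus and the order is fl – r – ts.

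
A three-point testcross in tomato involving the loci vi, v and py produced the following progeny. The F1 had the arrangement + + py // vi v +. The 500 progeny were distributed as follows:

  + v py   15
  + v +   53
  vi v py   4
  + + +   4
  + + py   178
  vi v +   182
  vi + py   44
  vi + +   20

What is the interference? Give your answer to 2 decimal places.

0.11

The two rarest classes, + + + and vi v py, are the double crossovers. Comparing them with the parentals, only the py allele has switched, so py is the middle locus and the order is v – py – vi.
v–py: (35 + 8)/500 = 0.0860; py–vi: (97 + 8)/500 = 0.2100.
Expected DCO frequency = 0.0860 × 0.2100 ≈ 0.01806; observed = 8/500 ≈ 0.01600.
Coefficient of coincidence = 0.01600/0.01806 ≈ 0.89; interference = 1 − 0.89 = 0.11.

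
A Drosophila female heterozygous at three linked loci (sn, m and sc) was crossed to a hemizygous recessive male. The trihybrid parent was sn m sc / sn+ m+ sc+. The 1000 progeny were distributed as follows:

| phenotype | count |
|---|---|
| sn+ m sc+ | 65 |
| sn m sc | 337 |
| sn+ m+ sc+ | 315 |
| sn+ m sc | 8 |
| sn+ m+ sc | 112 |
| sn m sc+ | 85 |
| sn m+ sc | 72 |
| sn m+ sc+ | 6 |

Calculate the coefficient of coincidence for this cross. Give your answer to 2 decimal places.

0.44

The two rarest classes, sn+ m sc and sn m+ sc+, are the double crossovers. Comparing them with the parentals, only the sn allele has switched, so sn is the middle locus and the order is m – sn – sc.
m–sn: (137 + 14)/1000 = 0.1510; sn–sc: (197 + 14)/1000 = 0.2110.
Expected DCO frequency = 0.1510 × 0.2110 ≈ 0.03186; observed = 14/1000 ≈ 0.01400.
Coefficient of coincidence = 0.01400/0.03186 ≈ 0.44.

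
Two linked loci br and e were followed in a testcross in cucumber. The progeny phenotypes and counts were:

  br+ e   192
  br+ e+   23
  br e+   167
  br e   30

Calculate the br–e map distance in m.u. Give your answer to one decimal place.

12.9 m.u.

The two most frequent classes, br+ e (192) and br e+ (167), are the parental types, so the F1 was br+ e / br e+.
The recombinant classes are br+ e+ and br e: 23 + 30 = 53.
Recombination frequency = 53/412 = 0.1286 ≈ 12.9%, i.e. 12.9 m.u.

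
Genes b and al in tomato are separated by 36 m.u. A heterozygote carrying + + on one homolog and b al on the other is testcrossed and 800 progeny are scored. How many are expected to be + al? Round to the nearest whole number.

144

A map distance of 36 m.u. corresponds to a recombination frequency of 0.360.
The F1 is + + / b al, so + al is a recombinant gamete class with expected frequency r/2 = 0.360/2 = 0.1800.
Expected number = 0.1800 × 800 = 144.00 ≈ 144.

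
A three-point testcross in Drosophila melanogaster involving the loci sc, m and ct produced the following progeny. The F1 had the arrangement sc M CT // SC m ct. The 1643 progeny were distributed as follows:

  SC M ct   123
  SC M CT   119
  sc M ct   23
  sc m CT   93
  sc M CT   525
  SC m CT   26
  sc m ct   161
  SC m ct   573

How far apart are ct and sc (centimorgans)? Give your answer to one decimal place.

The two rarest classes, sc M ct and SC m CT, are the double crossovers. Comparing them with the parentals, only the ct allele has switched, so ct is the middle locus and the order is m – ct – sc.
Crossovers in the ct–sc interval produce the single-crossover classes SC M CT and sc m ct (119 + 161 = 280) plus the double crossovers (49).
RF(ct–sc) = (280 + 49) / 1643 = 329/1643 = 0.2002 → 20.0 centimorgans.

20.0 centimorgans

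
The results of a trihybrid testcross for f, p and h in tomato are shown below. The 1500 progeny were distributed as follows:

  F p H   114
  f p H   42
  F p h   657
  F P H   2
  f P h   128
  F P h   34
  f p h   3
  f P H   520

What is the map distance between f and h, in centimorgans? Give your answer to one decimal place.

16.5 centimorgans

The two most frequent reciprocal classes, f P H and F p h, are the parental types, so the F1 was f P H / F p h.
The two rarest classes, F P H and f p h, are the double crossovers. Comparing them with the parentals, only the f allele has switched, so f is the middle locus and the order is p – f – h.
Crossovers in the f–h interval produce the single-crossover classes f P h and F p H (128 + 114 = 242) plus the double crossovers (5).
RF(f–h) = (242 + 5) / 1500 = 247/1500 = 0.1647 → 16.5 centimorgans.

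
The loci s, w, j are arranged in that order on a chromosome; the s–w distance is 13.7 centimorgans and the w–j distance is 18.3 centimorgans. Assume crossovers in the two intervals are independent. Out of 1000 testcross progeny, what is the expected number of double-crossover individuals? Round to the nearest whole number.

Map distances give recombination frequencies of 0.137 and 0.183 for the two intervals.
With no interference, expected double-crossover frequency = 0.137 × 0.183 = 0.02507.
Expected number = 0.02507 × 1000 = 25.07 ≈ 25.

25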